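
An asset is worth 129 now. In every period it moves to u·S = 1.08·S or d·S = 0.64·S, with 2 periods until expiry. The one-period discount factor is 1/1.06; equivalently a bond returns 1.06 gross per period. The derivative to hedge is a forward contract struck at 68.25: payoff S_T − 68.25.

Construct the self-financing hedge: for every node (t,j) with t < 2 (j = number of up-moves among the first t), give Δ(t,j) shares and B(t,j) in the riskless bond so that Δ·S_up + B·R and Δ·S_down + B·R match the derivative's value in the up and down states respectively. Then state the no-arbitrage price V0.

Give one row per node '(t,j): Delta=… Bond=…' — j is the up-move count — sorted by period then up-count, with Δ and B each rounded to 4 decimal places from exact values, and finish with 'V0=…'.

No-arbitrage ⇒ martingale measure with p* = (R−d)/(u−d) = 0.9545.
At expiry t=2: V(2,0)=-15.4116, V(2,1)=20.9148, V(2,2)=82.2156
(1,0): S=82.5600. Δ = (V_up−V_dn)/(S_up−S_dn) = (20.9148−-15.4116)/(89.1648−52.8384) = 1.0000. V = [p*·20.9148 + (1−p*)·-15.4116]/1.06 = 18.1732. B = V − Δ·S = -64.3868.
(1,1): S=139.3200. Δ = (V_up−V_dn)/(S_up−S_dn) = (82.2156−20.9148)/(150.4656−89.1648) = 1.0000. V = [p*·82.2156 + (1−p*)·20.9148]/1.06 = 74.9332. B = V − Δ·S = -64.3868.
(0,0): S=129.0000. Δ = (V_up−V_dn)/(S_up−S_dn) = (74.9332−18.1732)/(139.3200−82.5600) = 1.0000. V = [p*·74.9332 + (1−p*)·18.1732]/1.06 = 68.2577. B = V − Δ·S = -60.7423.
Root portfolio cost Δ·129+B reproduces V0=68.2577.

(0,0): Delta=1.0000 Bond=-60.7423
(1,0): Delta=1.0000 Bond=-64.3868
(1,1): Delta=1.0000 Bond=-64.3868
V0=68.2577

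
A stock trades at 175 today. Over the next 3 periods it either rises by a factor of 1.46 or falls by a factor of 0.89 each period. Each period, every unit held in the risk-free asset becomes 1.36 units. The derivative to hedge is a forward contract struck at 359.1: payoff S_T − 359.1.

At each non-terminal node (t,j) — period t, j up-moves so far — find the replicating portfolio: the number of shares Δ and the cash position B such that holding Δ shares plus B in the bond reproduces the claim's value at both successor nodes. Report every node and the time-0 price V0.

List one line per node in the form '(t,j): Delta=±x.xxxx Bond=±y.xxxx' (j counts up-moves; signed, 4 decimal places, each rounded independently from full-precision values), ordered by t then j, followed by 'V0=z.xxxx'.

(0,0): Delta=1.0000 Bond=-142.7574
(1,0): Delta=1.0000 Bond=-194.1501
(1,1): Delta=1.0000 Bond=-194.1501
(2,0): Delta=1.0000 Bond=-264.0441
(2,1): Delta=1.0000 Bond=-264.0441
(2,2): Delta=1.0000 Bond=-264.0441
V0=32.2426

Risk-neutral probability p* = (R−d)/(u−d) = (1.36−0.89)/(1.46−0.89) = 0.8246.
At expiry t=3: V(3,0)=-235.7304, V(3,1)=-156.7185, V(3,2)=-27.1033, V(3,3)=185.5238
Node (2,0) S=138.6175: V=(p*·-156.7185+(1−p*)·-235.7304)/1.36=-125.4266; Δ=(-156.7185−-235.7304)/(202.3816−123.3696)=1.0000; B=V−Δ·S=-264.0441
Node (2,1) S=227.3950: V=(p*·-27.1033+(1−p*)·-156.7185)/1.36=-36.6491; Δ=(-27.1033−-156.7185)/(331.9967−202.3816)=1.0000; B=V−Δ·S=-264.0441
Node (2,2) S=373.0300: V=(p*·185.5238+(1−p*)·-27.1033)/1.36=108.9859; Δ=(185.5238−-27.1033)/(544.6238−331.9967)=1.0000; B=V−Δ·S=-264.0441
Node (1,0) S=155.7500: V=(p*·-36.6491+(1−p*)·-125.4266)/1.36=-38.4001; Δ=(-36.6491−-125.4266)/(227.3950−138.6175)=1.0000; B=V−Δ·S=-194.1501
Node (1,1) S=255.5000: V=(p*·108.9859+(1−p*)·-36.6491)/1.36=61.3499; Δ=(108.9859−-36.6491)/(373.0300−227.3950)=1.0000; B=V−Δ·S=-194.1501
Node (0,0) S=175.0000: V=(p*·61.3499+(1−p*)·-38.4001)/1.36=32.2426; Δ=(61.3499−-38.4001)/(255.5000−155.7500)=1.0000; B=V−Δ·S=-142.7574
Self-financing check: at every node Δ·S+B equals the discounted successor values.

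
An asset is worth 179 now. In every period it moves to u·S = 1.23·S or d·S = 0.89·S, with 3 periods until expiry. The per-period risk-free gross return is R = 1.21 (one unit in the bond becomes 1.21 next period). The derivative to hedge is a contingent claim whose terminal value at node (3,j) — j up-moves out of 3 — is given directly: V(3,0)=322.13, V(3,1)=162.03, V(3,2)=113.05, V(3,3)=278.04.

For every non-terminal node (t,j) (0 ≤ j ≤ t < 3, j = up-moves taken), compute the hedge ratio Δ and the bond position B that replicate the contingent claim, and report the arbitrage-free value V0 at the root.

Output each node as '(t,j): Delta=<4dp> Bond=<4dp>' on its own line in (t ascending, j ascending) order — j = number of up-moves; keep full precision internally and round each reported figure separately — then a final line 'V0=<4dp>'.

Since d<R<u, set p* = (R−d)/(u−d) = 0.9412; price each node as the discounted p*-expectation of its children.
At expiry t=3: V(3,0)=322.1300, V(3,1)=162.0300, V(3,2)=113.0500, V(3,3)=278.0400
Node (2,0) S=141.7859: V=(p*·162.0300+(1−p*)·322.1300)/1.21=141.6923; Δ=(162.0300−322.1300)/(174.3967−126.1895)=-3.3211; B=V−Δ·S=612.5746
Node (2,1) S=195.9513: V=(p*·113.0500+(1−p*)·162.0300)/1.21=95.8109; Δ=(113.0500−162.0300)/(241.0201−174.3967)=-0.7352; B=V−Δ·S=239.8697
Node (2,2) S=270.8091: V=(p*·278.0400+(1−p*)·113.0500)/1.21=221.7642; Δ=(278.0400−113.0500)/(333.0952−241.0201)=1.7919; B=V−Δ·S=-263.5005
Node (1,0) S=159.3100: V=(p*·95.8109+(1−p*)·141.6923)/1.21=81.4131; Δ=(95.8109−141.6923)/(195.9513−141.7859)=-0.8471; B=V−Δ·S=216.3583
Node (1,1) S=220.1700: V=(p*·221.7642+(1−p*)·95.8109)/1.21=177.1531; Δ=(221.7642−95.8109)/(270.8091−195.9513)=1.6826; B=V−Δ·S=-193.2979
Node (0,0) S=179.0000: V=(p*·177.1531+(1−p*)·81.4131)/1.21=141.7531; Δ=(177.1531−81.4131)/(220.1700−159.3100)=1.5731; B=V−Δ·S=-139.8351
Root portfolio cost Δ·179+B reproduces V0=141.7531.

(0,0): Delta=1.5731 Bond=-139.8351
(1,0): Delta=-0.8471 Bond=216.3583
(1,1): Delta=1.6826 Bond=-193.2979
(2,0): Delta=-3.3211 Bond=612.5746
(2,1): Delta=-0.7352 Bond=239.8697
(2,2): Delta=1.7919 Bond=-263.5005
V0=141.7531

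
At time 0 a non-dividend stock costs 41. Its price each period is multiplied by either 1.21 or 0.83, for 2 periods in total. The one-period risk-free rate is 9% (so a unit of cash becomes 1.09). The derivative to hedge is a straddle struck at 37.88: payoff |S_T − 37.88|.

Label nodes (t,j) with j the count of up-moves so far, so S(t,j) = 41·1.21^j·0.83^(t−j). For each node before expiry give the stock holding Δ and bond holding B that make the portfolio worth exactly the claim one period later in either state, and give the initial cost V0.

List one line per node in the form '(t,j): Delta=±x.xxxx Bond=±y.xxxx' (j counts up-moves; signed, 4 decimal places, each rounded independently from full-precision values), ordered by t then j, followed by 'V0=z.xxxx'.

Risk-neutral probability p* = (R−d)/(u−d) = (1.09−0.83)/(1.21−0.83) = 0.6842.
Terminal values V(2,·): V(2,0)=9.6351, V(2,1)=3.2963, V(2,2)=22.1481
  t=1,j=0: stock 34.0300 → up 41.1763 (V=3.2963), down 28.2449 (V=9.6351). Price 4.8606; hedge Δ=-0.4902, bond B=21.5416.
  t=1,j=1: stock 49.6100 → up 60.0281 (V=22.1481), down 41.1763 (V=3.2963). Price 14.8577; hedge Δ=1.0000, bond B=-34.7523.
  t=0,j=0: stock 41.0000 → up 49.6100 (V=14.8577), down 34.0300 (V=4.8606). Price 10.7346; hedge Δ=0.6417, bond B=-15.5736.
The time-0 hedge costs 10.7346, which is the no-arbitrage price.

(0,0): Delta=0.6417 Bond=-15.5736
(1,0): Delta=-0.4902 Bond=21.5416
(1,1): Delta=1.0000 Bond=-34.7523
V0=10.7346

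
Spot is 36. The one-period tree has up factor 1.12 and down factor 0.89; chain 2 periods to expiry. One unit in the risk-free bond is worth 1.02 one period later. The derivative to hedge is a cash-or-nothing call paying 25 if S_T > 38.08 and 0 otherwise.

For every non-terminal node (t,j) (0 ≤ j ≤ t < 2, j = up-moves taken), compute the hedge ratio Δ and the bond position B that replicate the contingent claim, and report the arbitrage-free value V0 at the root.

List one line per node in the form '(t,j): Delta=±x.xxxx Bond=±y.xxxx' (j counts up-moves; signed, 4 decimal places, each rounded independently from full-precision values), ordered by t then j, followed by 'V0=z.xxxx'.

(0,0): Delta=1.6731 Bond=-52.5554
(1,0): Delta=0.0000 Bond=0.0000
(1,1): Delta=2.6958 Bond=-94.8423
V0=7.6766

No-arbitrage ⇒ martingale measure with p* = (R−d)/(u−d) = 0.5652.
At expiry t=2: V(2,0)=0.0000, V(2,1)=0.0000, V(2,2)=25.0000
(1,0): S=32.0400. Δ = (V_up−V_dn)/(S_up−S_dn) = (0.0000−0.0000)/(35.8848−28.5156) = 0.0000. V = [p*·0.0000 + (1−p*)·0.0000]/1.02 = 0.0000. B = V − Δ·S = 0.0000.
(1,1): S=40.3200. Δ = (V_up−V_dn)/(S_up−S_dn) = (25.0000−0.0000)/(45.1584−35.8848) = 2.6958. V = [p*·25.0000 + (1−p*)·0.0000]/1.02 = 13.8534. B = V − Δ·S = -94.8423.
(0,0): S=36.0000. Δ = (V_up−V_dn)/(S_up−S_dn) = (13.8534−0.0000)/(40.3200−32.0400) = 1.6731. V = [p*·13.8534 + (1−p*)·0.0000]/1.02 = 7.6766. B = V − Δ·S = -52.5554.
Check: Δ(0,0)·S0 + B(0,0) = 7.6766 = V0.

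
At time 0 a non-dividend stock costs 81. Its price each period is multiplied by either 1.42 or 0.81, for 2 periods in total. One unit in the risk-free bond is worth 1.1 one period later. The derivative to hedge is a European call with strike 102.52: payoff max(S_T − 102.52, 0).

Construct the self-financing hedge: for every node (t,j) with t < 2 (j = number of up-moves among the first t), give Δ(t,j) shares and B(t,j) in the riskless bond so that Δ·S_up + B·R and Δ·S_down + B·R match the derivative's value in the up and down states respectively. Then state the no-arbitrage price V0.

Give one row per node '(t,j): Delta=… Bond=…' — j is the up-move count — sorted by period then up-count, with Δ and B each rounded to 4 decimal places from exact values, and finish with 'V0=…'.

Under the risk-neutral measure, an up-move has probability p* = (R−d)/(u−d) = 0.4754 and values discount at R = 1.1.
Terminal payoffs: V(2,0)=0.0000, V(2,1)=0.0000, V(2,2)=60.8084
(1,0): S=65.6100. Δ = (V_up−V_dn)/(S_up−S_dn) = (0.0000−0.0000)/(93.1662−53.1441) = 0.0000. V = [p*·0.0000 + (1−p*)·0.0000]/1.1 = 0.0000. B = V − Δ·S = 0.0000.
(1,1): S=115.0200. Δ = (V_up−V_dn)/(S_up−S_dn) = (60.8084−0.0000)/(163.3284−93.1662) = 0.8667. V = [p*·60.8084 + (1−p*)·0.0000]/1.1 = 26.2808. B = V − Δ·S = -73.4051.
(0,0): S=81.0000. Δ = (V_up−V_dn)/(S_up−S_dn) = (26.2808−0.0000)/(115.0200−65.6100) = 0.5319. V = [p*·26.2808 + (1−p*)·0.0000]/1.1 = 11.3583. B = V − Δ·S = -31.7250.
Root portfolio cost Δ·81+B reproduces V0=11.3583.

(0,0): Delta=0.5319 Bond=-31.7250
(1,0): Delta=0.0000 Bond=0.0000
(1,1): Delta=0.8667 Bond=-73.4051
V0=11.3583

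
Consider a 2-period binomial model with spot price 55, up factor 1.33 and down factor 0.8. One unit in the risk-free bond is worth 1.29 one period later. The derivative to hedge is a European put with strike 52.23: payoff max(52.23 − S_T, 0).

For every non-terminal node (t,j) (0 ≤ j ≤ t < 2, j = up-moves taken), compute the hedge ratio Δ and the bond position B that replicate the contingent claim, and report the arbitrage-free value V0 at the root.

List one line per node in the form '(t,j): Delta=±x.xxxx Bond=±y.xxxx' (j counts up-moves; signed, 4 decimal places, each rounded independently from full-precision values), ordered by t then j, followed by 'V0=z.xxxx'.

(0,0): Delta=-0.0342 Bond=1.9382
(1,0): Delta=-0.7303 Bond=33.1284
(1,1): Delta=0.0000 Bond=0.0000
V0=0.0583

Since d<R<u, set p* = (R−d)/(u−d) = 0.9245; price each node as the discounted p*-expectation of its children.
Terminal payoffs: V(2,0)=17.0300, V(2,1)=0.0000, V(2,2)=0.0000
Node (1,0) S=44.0000: V=(p*·0.0000+(1−p*)·17.0300)/1.29=0.9963; Δ=(0.0000−17.0300)/(58.5200−35.2000)=-0.7303; B=V−Δ·S=33.1284
Node (1,1) S=73.1500: V=(p*·0.0000+(1−p*)·0.0000)/1.29=0.0000; Δ=(0.0000−0.0000)/(97.2895−58.5200)=0.0000; B=V−Δ·S=0.0000
Node (0,0) S=55.0000: V=(p*·0.0000+(1−p*)·0.9963)/1.29=0.0583; Δ=(0.0000−0.9963)/(73.1500−44.0000)=-0.0342; B=V−Δ·S=1.9382
Check: Δ(0,0)·S0 + B(0,0) = 0.0583 = V0.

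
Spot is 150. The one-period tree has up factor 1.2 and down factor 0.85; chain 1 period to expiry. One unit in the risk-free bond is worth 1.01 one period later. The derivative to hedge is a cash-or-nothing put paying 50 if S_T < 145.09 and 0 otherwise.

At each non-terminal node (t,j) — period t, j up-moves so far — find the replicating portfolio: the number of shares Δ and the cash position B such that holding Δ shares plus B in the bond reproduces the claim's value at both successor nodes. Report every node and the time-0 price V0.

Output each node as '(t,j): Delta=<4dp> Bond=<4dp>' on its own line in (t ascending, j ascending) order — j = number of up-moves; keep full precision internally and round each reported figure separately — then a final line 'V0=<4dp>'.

(0,0): Delta=-0.9524 Bond=169.7313
V0=26.8741

Risk-neutral probability p* = (R−d)/(u−d) = (1.01−0.85)/(1.2−0.85) = 0.4571.
Terminal payoffs: V(1,0)=50.0000, V(1,1)=0.0000
  t=0,j=0: stock 150.0000 → up 180.0000 (V=0.0000), down 127.5000 (V=50.0000). Price 26.8741; hedge Δ=-0.9524, bond B=169.7313.
Self-financing check: at every node Δ·S+B equals the discounted successor values.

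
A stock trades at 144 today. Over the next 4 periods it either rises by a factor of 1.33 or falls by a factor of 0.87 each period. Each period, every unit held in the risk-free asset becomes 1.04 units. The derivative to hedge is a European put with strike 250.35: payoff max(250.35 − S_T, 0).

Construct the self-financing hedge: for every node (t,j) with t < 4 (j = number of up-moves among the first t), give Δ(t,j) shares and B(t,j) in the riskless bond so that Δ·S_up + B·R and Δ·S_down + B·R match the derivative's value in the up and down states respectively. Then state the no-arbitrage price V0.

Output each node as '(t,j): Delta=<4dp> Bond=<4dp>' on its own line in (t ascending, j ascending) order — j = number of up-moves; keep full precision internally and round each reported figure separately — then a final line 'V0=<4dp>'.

Risk-neutral probability p* = (R−d)/(u−d) = (1.04−0.87)/(1.33−0.87) = 0.3696.
Terminal values V(4,·): V(4,0)=167.8527, V(4,1)=124.2335, V(4,2)=57.5512, V(4,3)=0.0000, V(4,4)=0.0000
(3,0): S=94.8244. Δ = (V_up−V_dn)/(S_up−S_dn) = (124.2335−167.8527)/(126.1165−82.4973) = -1.0000. V = [p*·124.2335 + (1−p*)·167.8527]/1.04 = 145.8967. B = V − Δ·S = 240.7212.
(3,1): S=144.9615. Δ = (V_up−V_dn)/(S_up−S_dn) = (57.5512−124.2335)/(192.7988−126.1165) = -1.0000. V = [p*·57.5512 + (1−p*)·124.2335]/1.04 = 95.7597. B = V − Δ·S = 240.7212.
(3,2): S=221.6078. Δ = (V_up−V_dn)/(S_up−S_dn) = (0.0000−57.5512)/(294.7384−192.7988) = -0.5646. V = [p*·0.0000 + (1−p*)·57.5512]/1.04 = 34.8868. B = V − Δ·S = 159.9982.
(3,3): S=338.7797. Δ = (V_up−V_dn)/(S_up−S_dn) = (0.0000−0.0000)/(450.5770−294.7384) = 0.0000. V = [p*·0.0000 + (1−p*)·0.0000]/1.04 = 0.0000. B = V − Δ·S = 0.0000.
(2,0): S=108.9936. Δ = (V_up−V_dn)/(S_up−S_dn) = (95.7597−145.8967)/(144.9615−94.8244) = -1.0000. V = [p*·95.7597 + (1−p*)·145.8967]/1.04 = 122.4690. B = V − Δ·S = 231.4626.
(2,1): S=166.6224. Δ = (V_up−V_dn)/(S_up−S_dn) = (34.8868−95.7597)/(221.6078−144.9615) = -0.7942. V = [p*·34.8868 + (1−p*)·95.7597]/1.04 = 70.4454. B = V − Δ·S = 202.7776.
(2,2): S=254.7216. Δ = (V_up−V_dn)/(S_up−S_dn) = (0.0000−34.8868)/(338.7797−221.6078) = -0.2977. V = [p*·0.0000 + (1−p*)·34.8868]/1.04 = 21.1479. B = V − Δ·S = 96.9889.
(1,0): S=125.2800. Δ = (V_up−V_dn)/(S_up−S_dn) = (70.4454−122.4690)/(166.6224−108.9936) = -0.9027. V = [p*·70.4454 + (1−p*)·122.4690]/1.04 = 99.2720. B = V − Δ·S = 212.3670.
(1,1): S=191.5200. Δ = (V_up−V_dn)/(S_up−S_dn) = (21.1479−70.4454)/(254.7216−166.6224) = -0.5596. V = [p*·21.1479 + (1−p*)·70.4454]/1.04 = 50.2180. B = V − Δ·S = 157.3863.
(0,0): S=144.0000. Δ = (V_up−V_dn)/(S_up−S_dn) = (50.2180−99.2720)/(191.5200−125.2800) = -0.7405. V = [p*·50.2180 + (1−p*)·99.2720]/1.04 = 78.0225. B = V − Δ·S = 184.6616.
Check: Δ(0,0)·S0 + B(0,0) = 78.0225 = V0.

(0,0): Delta=-0.7405 Bond=184.6616
(1,0): Delta=-0.9027 Bond=212.3670
(1,1): Delta=-0.5596 Bond=157.3863
(2,0): Delta=-1.0000 Bond=231.4626
(2,1): Delta=-0.7942 Bond=202.7776
(2,2): Delta=-0.2977 Bond=96.9889
(3,0): Delta=-1.0000 Bond=240.7212
(3,1): Delta=-1.0000 Bond=240.7212
(3,2): Delta=-0.5646 Bond=159.9982
(3,3): Delta=0.0000 Bond=0.0000
V0=78.0225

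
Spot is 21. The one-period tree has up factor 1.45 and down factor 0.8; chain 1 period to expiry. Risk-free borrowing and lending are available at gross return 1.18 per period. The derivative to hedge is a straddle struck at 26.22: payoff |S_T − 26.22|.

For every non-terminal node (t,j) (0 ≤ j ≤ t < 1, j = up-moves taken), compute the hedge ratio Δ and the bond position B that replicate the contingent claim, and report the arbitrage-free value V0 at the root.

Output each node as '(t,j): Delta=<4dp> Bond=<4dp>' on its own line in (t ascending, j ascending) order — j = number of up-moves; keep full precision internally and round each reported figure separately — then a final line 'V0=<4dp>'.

(0,0): Delta=-0.3802 Bond=13.3963
V0=5.4117

Risk-neutral probability p* = (R−d)/(u−d) = (1.18−0.8)/(1.45−0.8) = 0.5846.
Terminal values V(1,·): V(1,0)=9.4200, V(1,1)=4.2300
(0,0): S=21.0000. Δ = (V_up−V_dn)/(S_up−S_dn) = (4.2300−9.4200)/(30.4500−16.8000) = -0.3802. V = [p*·4.2300 + (1−p*)·9.4200]/1.18 = 5.4117. B = V − Δ·S = 13.3963.
The time-0 hedge costs 5.4117, which is the no-arbitrage price.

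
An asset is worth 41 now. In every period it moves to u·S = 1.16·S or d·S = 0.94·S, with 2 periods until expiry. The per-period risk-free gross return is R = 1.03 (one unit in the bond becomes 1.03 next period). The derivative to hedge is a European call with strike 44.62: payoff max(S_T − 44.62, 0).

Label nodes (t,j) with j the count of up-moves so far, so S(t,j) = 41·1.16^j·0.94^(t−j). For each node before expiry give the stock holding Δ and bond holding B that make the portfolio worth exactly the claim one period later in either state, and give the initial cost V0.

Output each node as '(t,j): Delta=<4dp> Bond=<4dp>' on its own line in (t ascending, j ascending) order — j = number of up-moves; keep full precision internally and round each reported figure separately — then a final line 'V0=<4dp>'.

The replicating-portfolio and risk-neutral prices coincide; use p* = (1.03−0.94)/(1.16−0.94) = 0.4091 for the latter.
Terminal payoffs: V(2,0)=0.0000, V(2,1)=0.0864, V(2,2)=10.5496
  t=1,j=0: stock 38.5400 → up 44.7064 (V=0.0864), down 36.2276 (V=0.0000). Price 0.0343; hedge Δ=0.0102, bond B=-0.3584.
  t=1,j=1: stock 47.5600 → up 55.1696 (V=10.5496), down 44.7064 (V=0.0864). Price 4.2396; hedge Δ=1.0000, bond B=-43.3204.
  t=0,j=0: stock 41.0000 → up 47.5600 (V=4.2396), down 38.5400 (V=0.0343). Price 1.7036; hedge Δ=0.4662, bond B=-17.4114.
Each (Δ,B) replicates both successor values, so the strategy is self-financing and V0 is arbitrage-free.

(0,0): Delta=0.4662 Bond=-17.4114
(1,0): Delta=0.0102 Bond=-0.3584
(1,1): Delta=1.0000 Bond=-43.3204
V0=1.7036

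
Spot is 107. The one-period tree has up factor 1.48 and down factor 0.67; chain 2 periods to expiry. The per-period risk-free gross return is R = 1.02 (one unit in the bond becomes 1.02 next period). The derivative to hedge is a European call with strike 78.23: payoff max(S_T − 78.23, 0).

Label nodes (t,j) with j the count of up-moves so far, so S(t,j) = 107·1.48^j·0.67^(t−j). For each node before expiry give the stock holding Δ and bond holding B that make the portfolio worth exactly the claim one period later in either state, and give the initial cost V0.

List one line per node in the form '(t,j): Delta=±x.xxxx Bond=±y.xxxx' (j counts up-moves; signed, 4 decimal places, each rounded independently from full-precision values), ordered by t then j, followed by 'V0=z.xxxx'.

(0,0): Delta=0.8060 Bond=-45.0744
(1,0): Delta=0.4800 Bond=-22.6019
(1,1): Delta=1.0000 Bond=-76.6961
V0=41.1687

No-arbitrage ⇒ martingale measure with p* = (R−d)/(u−d) = 0.4321.
At expiry t=2: V(2,0)=0.0000, V(2,1)=27.8712, V(2,2)=156.1428
(1,0): S=71.6900. Δ = (V_up−V_dn)/(S_up−S_dn) = (27.8712−0.0000)/(106.1012−48.0323) = 0.4800. V = [p*·27.8712 + (1−p*)·0.0000]/1.02 = 11.8070. B = V − Δ·S = -22.6019.
(1,1): S=158.3600. Δ = (V_up−V_dn)/(S_up−S_dn) = (156.1428−27.8712)/(234.3728−106.1012) = 1.0000. V = [p*·156.1428 + (1−p*)·27.8712]/1.02 = 81.6639. B = V − Δ·S = -76.6961.
(0,0): S=107.0000. Δ = (V_up−V_dn)/(S_up−S_dn) = (81.6639−11.8070)/(158.3600−71.6900) = 0.8060. V = [p*·81.6639 + (1−p*)·11.8070]/1.02 = 41.1687. B = V − Δ·S = -45.0744.
Each (Δ,B) replicates both successor values, so the strategy is self-financing and V0 is arbitrage-free.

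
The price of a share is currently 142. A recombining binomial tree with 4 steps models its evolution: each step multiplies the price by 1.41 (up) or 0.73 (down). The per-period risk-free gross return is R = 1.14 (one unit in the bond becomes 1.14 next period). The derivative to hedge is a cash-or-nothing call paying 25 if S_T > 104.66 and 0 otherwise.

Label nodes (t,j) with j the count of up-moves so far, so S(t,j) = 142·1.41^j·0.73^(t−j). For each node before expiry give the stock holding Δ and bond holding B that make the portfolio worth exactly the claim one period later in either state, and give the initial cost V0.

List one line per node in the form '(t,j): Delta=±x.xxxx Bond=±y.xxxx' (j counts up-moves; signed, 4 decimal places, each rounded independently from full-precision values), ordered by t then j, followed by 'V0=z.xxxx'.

No-arbitrage ⇒ martingale measure with p* = (R−d)/(u−d) = 0.6029.
Payoff layer (t=4): V(4,0)=0.0000, V(4,1)=0.0000, V(4,2)=25.0000, V(4,3)=25.0000, V(4,4)=25.0000
(3,0): S=55.2404. Δ = (V_up−V_dn)/(S_up−S_dn) = (0.0000−0.0000)/(77.8890−40.3255) = 0.0000. V = [p*·0.0000 + (1−p*)·0.0000]/1.14 = 0.0000. B = V − Δ·S = 0.0000.
(3,1): S=106.6972. Δ = (V_up−V_dn)/(S_up−S_dn) = (25.0000−0.0000)/(150.4431−77.8890) = 0.3446. V = [p*·25.0000 + (1−p*)·0.0000]/1.14 = 13.2224. B = V − Δ·S = -23.5423.
(3,2): S=206.0864. Δ = (V_up−V_dn)/(S_up−S_dn) = (25.0000−25.0000)/(290.5819−150.4431) = 0.0000. V = [p*·25.0000 + (1−p*)·25.0000]/1.14 = 21.9298. B = V − Δ·S = 21.9298.
(3,3): S=398.0574. Δ = (V_up−V_dn)/(S_up−S_dn) = (25.0000−25.0000)/(561.2609−290.5819) = 0.0000. V = [p*·25.0000 + (1−p*)·25.0000]/1.14 = 21.9298. B = V − Δ·S = 21.9298.
(2,0): S=75.6718. Δ = (V_up−V_dn)/(S_up−S_dn) = (13.2224−0.0000)/(106.6972−55.2404) = 0.2570. V = [p*·13.2224 + (1−p*)·0.0000]/1.14 = 6.9933. B = V − Δ·S = -12.4514.
(2,1): S=146.1606. Δ = (V_up−V_dn)/(S_up−S_dn) = (21.9298−13.2224)/(206.0864−106.6972) = 0.0876. V = [p*·21.9298 + (1−p*)·13.2224]/1.14 = 16.2039. B = V − Δ·S = 3.3989.
(2,2): S=282.3102. Δ = (V_up−V_dn)/(S_up−S_dn) = (21.9298−21.9298)/(398.0574−206.0864) = 0.0000. V = [p*·21.9298 + (1−p*)·21.9298]/1.14 = 19.2367. B = V − Δ·S = 19.2367.
(1,0): S=103.6600. Δ = (V_up−V_dn)/(S_up−S_dn) = (16.2039−6.9933)/(146.1606−75.6718) = 0.1307. V = [p*·16.2039 + (1−p*)·6.9933]/1.14 = 11.0059. B = V − Δ·S = -2.5392.
(1,1): S=200.2200. Δ = (V_up−V_dn)/(S_up−S_dn) = (19.2367−16.2039)/(282.3102−146.1606) = 0.0223. V = [p*·19.2367 + (1−p*)·16.2039]/1.14 = 15.8180. B = V − Δ·S = 11.3580.
(0,0): S=142.0000. Δ = (V_up−V_dn)/(S_up−S_dn) = (15.8180−11.0059)/(200.2200−103.6600) = 0.0498. V = [p*·15.8180 + (1−p*)·11.0059]/1.14 = 12.1994. B = V − Δ·S = 5.1228.
Self-financing check: at every node Δ·S+B equals the discounted successor values.

(0,0): Delta=0.0498 Bond=5.1228
(1,0): Delta=0.1307 Bond=-2.5392
(1,1): Delta=0.0223 Bond=11.3580
(2,0): Delta=0.2570 Bond=-12.4514
(2,1): Delta=0.0876 Bond=3.3989
(2,2): Delta=0.0000 Bond=19.2367
(3,0): Delta=0.0000 Bond=0.0000
(3,1): Delta=0.3446 Bond=-23.5423
(3,2): Delta=0.0000 Bond=21.9298
(3,3): Delta=0.0000 Bond=21.9298
V0=12.1994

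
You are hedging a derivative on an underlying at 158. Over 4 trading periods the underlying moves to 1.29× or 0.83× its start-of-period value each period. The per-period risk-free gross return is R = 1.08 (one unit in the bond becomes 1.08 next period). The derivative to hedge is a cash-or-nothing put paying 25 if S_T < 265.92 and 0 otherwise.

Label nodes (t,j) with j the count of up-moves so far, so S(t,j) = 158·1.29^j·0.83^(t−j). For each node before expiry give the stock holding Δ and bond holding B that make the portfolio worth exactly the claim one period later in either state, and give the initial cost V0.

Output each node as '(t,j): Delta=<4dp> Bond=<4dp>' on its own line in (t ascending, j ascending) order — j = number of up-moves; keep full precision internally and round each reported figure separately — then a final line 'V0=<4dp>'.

(0,0): Delta=-0.1105 Bond=28.8385
(1,0): Delta=-0.1049 Bond=30.4226
(1,1): Delta=-0.1134 Bond=31.7530
(2,0): Delta=0.0000 Bond=21.4335
(2,1): Delta=-0.1617 Bond=42.4516
(2,2): Delta=-0.0874 Bond=27.4401
(3,0): Delta=0.0000 Bond=23.1481
(3,1): Delta=0.0000 Bond=23.1481
(3,2): Delta=-0.2490 Bond=64.9155
(3,3): Delta=0.0000 Bond=0.0000
V0=11.3860

No-arbitrage ⇒ martingale measure with p* = (R−d)/(u−d) = 0.5435.
At expiry t=4: V(4,0)=25.0000, V(4,1)=25.0000, V(4,2)=25.0000, V(4,3)=0.0000, V(4,4)=0.0000
Node (3,0) S=90.3423: V=(p*·25.0000+(1−p*)·25.0000)/1.08=23.1481; Δ=(25.0000−25.0000)/(116.5416−74.9841)=0.0000; B=V−Δ·S=23.1481
Node (3,1) S=140.4116: V=(p*·25.0000+(1−p*)·25.0000)/1.08=23.1481; Δ=(25.0000−25.0000)/(181.1310−116.5416)=0.0000; B=V−Δ·S=23.1481
Node (3,2) S=218.2301: V=(p*·0.0000+(1−p*)·25.0000)/1.08=10.5676; Δ=(0.0000−25.0000)/(281.5168−181.1310)=-0.2490; B=V−Δ·S=64.9155
Node (3,3) S=339.1769: V=(p*·0.0000+(1−p*)·0.0000)/1.08=0.0000; Δ=(0.0000−0.0000)/(437.5382−281.5168)=0.0000; B=V−Δ·S=0.0000
Node (2,0) S=108.8462: V=(p*·23.1481+(1−p*)·23.1481)/1.08=21.4335; Δ=(23.1481−23.1481)/(140.4116−90.3423)=0.0000; B=V−Δ·S=21.4335
Node (2,1) S=169.1706: V=(p*·10.5676+(1−p*)·23.1481)/1.08=15.1027; Δ=(10.5676−23.1481)/(218.2301−140.4116)=-0.1617; B=V−Δ·S=42.4516
Node (2,2) S=262.9278: V=(p*·0.0000+(1−p*)·10.5676)/1.08=4.4670; Δ=(0.0000−10.5676)/(339.1769−218.2301)=-0.0874; B=V−Δ·S=27.4401
Node (1,0) S=131.1400: V=(p*·15.1027+(1−p*)·21.4335)/1.08=16.6600; Δ=(15.1027−21.4335)/(169.1706−108.8462)=-0.1049; B=V−Δ·S=30.4226
Node (1,1) S=203.8200: V=(p*·4.4670+(1−p*)·15.1027)/1.08=8.6319; Δ=(4.4670−15.1027)/(262.9278−169.1706)=-0.1134; B=V−Δ·S=31.7530
Node (0,0) S=158.0000: V=(p*·8.6319+(1−p*)·16.6600)/1.08=11.3860; Δ=(8.6319−16.6600)/(203.8200−131.1400)=-0.1105; B=V−Δ·S=28.8385
Check: Δ(0,0)·S0 + B(0,0) = 11.3860 = V0.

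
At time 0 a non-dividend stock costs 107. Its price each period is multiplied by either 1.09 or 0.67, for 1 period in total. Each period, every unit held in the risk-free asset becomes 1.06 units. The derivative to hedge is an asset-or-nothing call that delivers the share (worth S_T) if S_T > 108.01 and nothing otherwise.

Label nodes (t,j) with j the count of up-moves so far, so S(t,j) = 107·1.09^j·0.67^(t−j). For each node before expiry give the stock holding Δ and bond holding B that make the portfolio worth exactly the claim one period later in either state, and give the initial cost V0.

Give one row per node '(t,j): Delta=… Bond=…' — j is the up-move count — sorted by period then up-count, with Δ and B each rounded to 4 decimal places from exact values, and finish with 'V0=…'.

Since d<R<u, set p* = (R−d)/(u−d) = 0.9286; price each node as the discounted p*-expectation of its children.
Terminal payoffs: V(1,0)=0.0000, V(1,1)=116.6300
(0,0): S=107.0000. Δ = (V_up−V_dn)/(S_up−S_dn) = (116.6300−0.0000)/(116.6300−71.6900) = 2.5952. V = [p*·116.6300 + (1−p*)·0.0000]/1.06 = 102.1691. B = V − Δ·S = -175.5213.
Each (Δ,B) replicates both successor values, so the strategy is self-financing and V0 is arbitrage-free.

(0,0): Delta=2.5952 Bond=-175.5213
V0=102.1691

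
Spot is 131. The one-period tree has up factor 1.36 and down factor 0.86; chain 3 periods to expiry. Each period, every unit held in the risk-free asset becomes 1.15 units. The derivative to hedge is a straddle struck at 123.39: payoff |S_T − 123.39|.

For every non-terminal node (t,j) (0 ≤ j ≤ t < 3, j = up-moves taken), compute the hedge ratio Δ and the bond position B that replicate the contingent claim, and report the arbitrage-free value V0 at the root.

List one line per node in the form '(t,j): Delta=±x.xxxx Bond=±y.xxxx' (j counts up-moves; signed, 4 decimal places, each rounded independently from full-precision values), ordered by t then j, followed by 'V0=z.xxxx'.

(0,0): Delta=0.8368 Bond=-55.8503
(1,0): Delta=0.4805 Bond=-24.0799
(1,1): Delta=1.0000 Bond=-93.3006
(2,0): Delta=-0.6542 Bond=82.2371
(2,1): Delta=1.0000 Bond=-107.2957
(2,2): Delta=1.0000 Bond=-107.2957
V0=53.7727

Under the risk-neutral measure, an up-move has probability p* = (R−d)/(u−d) = 0.5800 and values discount at R = 1.15.
Terminal values V(3,·): V(3,0)=40.0667, V(3,1)=8.3771, V(3,2)=84.9859, V(3,3)=206.1347
Node (2,0) S=96.8876: V=(p*·8.3771+(1−p*)·40.0667)/1.15=18.8580; Δ=(8.3771−40.0667)/(131.7671−83.3233)=-0.6542; B=V−Δ·S=82.2371
Node (2,1) S=153.2176: V=(p*·84.9859+(1−p*)·8.3771)/1.15=45.9219; Δ=(84.9859−8.3771)/(208.3759−131.7671)=1.0000; B=V−Δ·S=-107.2957
Node (2,2) S=242.2976: V=(p*·206.1347+(1−p*)·84.9859)/1.15=135.0019; Δ=(206.1347−84.9859)/(329.5247−208.3759)=1.0000; B=V−Δ·S=-107.2957
Node (1,0) S=112.6600: V=(p*·45.9219+(1−p*)·18.8580)/1.15=30.0479; Δ=(45.9219−18.8580)/(153.2176−96.8876)=0.4805; B=V−Δ·S=-24.0799
Node (1,1) S=178.1600: V=(p*·135.0019+(1−p*)·45.9219)/1.15=84.8594; Δ=(135.0019−45.9219)/(242.2976−153.2176)=1.0000; B=V−Δ·S=-93.3006
Node (0,0) S=131.0000: V=(p*·84.8594+(1−p*)·30.0479)/1.15=53.7727; Δ=(84.8594−30.0479)/(178.1600−112.6600)=0.8368; B=V−Δ·S=-55.8503
Root portfolio cost Δ·131+B reproduces V0=53.7727.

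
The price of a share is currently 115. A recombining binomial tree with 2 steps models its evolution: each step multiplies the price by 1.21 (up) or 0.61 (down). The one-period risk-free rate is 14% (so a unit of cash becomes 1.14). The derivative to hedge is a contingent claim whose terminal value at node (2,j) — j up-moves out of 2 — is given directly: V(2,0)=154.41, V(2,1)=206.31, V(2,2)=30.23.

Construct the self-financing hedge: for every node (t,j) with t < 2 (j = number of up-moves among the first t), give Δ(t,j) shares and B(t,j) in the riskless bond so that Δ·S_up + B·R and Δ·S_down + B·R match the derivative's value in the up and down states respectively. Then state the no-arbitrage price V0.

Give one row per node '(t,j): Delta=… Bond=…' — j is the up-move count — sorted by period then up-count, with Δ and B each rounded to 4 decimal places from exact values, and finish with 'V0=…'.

The replicating-portfolio and risk-neutral prices coincide; use p* = (1.14−0.61)/(1.21−0.61) = 0.8833 for the latter.
Payoff layer (t=2): V(2,0)=154.4100, V(2,1)=206.3100, V(2,2)=30.2300
Node (1,0) S=70.1500: V=(p*·206.3100+(1−p*)·154.4100)/1.14=175.6623; Δ=(206.3100−154.4100)/(84.8815−42.7915)=1.2331; B=V−Δ·S=89.1623
Node (1,1) S=139.1500: V=(p*·30.2300+(1−p*)·206.3100)/1.14=44.5374; Δ=(30.2300−206.3100)/(168.3715−84.8815)=-2.1090; B=V−Δ·S=338.0041
Node (0,0) S=115.0000: V=(p*·44.5374+(1−p*)·175.6623)/1.14=52.4871; Δ=(44.5374−175.6623)/(139.1500−70.1500)=-1.9004; B=V−Δ·S=271.0286
Self-financing check: at every node Δ·S+B equals the discounted successor values.

(0,0): Delta=-1.9004 Bond=271.0286
(1,0): Delta=1.2331 Bond=89.1623
(1,1): Delta=-2.1090 Bond=338.0041
V0=52.4871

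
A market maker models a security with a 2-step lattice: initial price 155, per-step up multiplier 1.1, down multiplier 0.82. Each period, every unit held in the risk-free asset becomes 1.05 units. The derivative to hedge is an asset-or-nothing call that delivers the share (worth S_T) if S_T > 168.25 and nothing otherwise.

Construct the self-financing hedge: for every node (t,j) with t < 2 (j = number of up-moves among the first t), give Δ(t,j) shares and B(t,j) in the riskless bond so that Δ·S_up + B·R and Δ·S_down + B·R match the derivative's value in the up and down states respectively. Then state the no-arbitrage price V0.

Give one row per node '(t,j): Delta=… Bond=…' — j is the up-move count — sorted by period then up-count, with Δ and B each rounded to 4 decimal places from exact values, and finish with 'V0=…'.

Risk-neutral probability p* = (R−d)/(u−d) = (1.05−0.82)/(1.1−0.82) = 0.8214.
At expiry t=2: V(2,0)=0.0000, V(2,1)=0.0000, V(2,2)=187.5500
Node (1,0) S=127.1000: V=(p*·0.0000+(1−p*)·0.0000)/1.05=0.0000; Δ=(0.0000−0.0000)/(139.8100−104.2220)=0.0000; B=V−Δ·S=0.0000
Node (1,1) S=170.5000: V=(p*·187.5500+(1−p*)·0.0000)/1.05=146.7228; Δ=(187.5500−0.0000)/(187.5500−139.8100)=3.9286; B=V−Δ·S=-523.0986
Node (0,0) S=155.0000: V=(p*·146.7228+(1−p*)·0.0000)/1.05=114.7831; Δ=(146.7228−0.0000)/(170.5000−127.1000)=3.3807; B=V−Δ·S=-409.2268
Root portfolio cost Δ·155+B reproduces V0=114.7831.

(0,0): Delta=3.3807 Bond=-409.2268
(1,0): Delta=0.0000 Bond=0.0000
(1,1): Delta=3.9286 Bond=-523.0986
V0=114.7831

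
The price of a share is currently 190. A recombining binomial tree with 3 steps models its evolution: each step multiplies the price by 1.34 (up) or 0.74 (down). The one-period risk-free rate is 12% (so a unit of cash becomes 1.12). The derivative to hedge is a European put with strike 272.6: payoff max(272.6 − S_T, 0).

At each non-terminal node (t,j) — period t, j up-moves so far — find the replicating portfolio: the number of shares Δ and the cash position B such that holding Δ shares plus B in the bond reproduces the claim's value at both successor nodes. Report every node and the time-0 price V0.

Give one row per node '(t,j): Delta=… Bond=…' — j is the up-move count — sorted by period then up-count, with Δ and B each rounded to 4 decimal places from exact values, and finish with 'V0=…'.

(0,0): Delta=-0.4823 Bond=129.0441
(1,0): Delta=-1.0000 Bond=217.3151
(1,1): Delta=-0.3168 Bond=102.3902
(2,0): Delta=-1.0000 Bond=243.3929
(2,1): Delta=-1.0000 Bond=243.3929
(2,2): Delta=-0.0984 Bond=40.1574
V0=37.4031

The replicating-portfolio and risk-neutral prices coincide; use p* = (1.12−0.74)/(1.34−0.74) = 0.6333 for the latter.
Terminal values V(3,·): V(3,0)=195.6074, V(3,1)=133.1810, V(3,2)=20.1386, V(3,3)=0.0000
(2,0): S=104.0440. Δ = (V_up−V_dn)/(S_up−S_dn) = (133.1810−195.6074)/(139.4190−76.9926) = -1.0000. V = [p*·133.1810 + (1−p*)·195.6074]/1.12 = 139.3489. B = V − Δ·S = 243.3929.
(2,1): S=188.4040. Δ = (V_up−V_dn)/(S_up−S_dn) = (20.1386−133.1810)/(252.4614−139.4190) = -1.0000. V = [p*·20.1386 + (1−p*)·133.1810]/1.12 = 54.9889. B = V − Δ·S = 243.3929.
(2,2): S=341.1640. Δ = (V_up−V_dn)/(S_up−S_dn) = (0.0000−20.1386)/(457.1598−252.4614) = -0.0984. V = [p*·0.0000 + (1−p*)·20.1386]/1.12 = 6.5930. B = V − Δ·S = 40.1574.
(1,0): S=140.6000. Δ = (V_up−V_dn)/(S_up−S_dn) = (54.9889−139.3489)/(188.4040−104.0440) = -1.0000. V = [p*·54.9889 + (1−p*)·139.3489]/1.12 = 76.7151. B = V − Δ·S = 217.3151.
(1,1): S=254.6000. Δ = (V_up−V_dn)/(S_up−S_dn) = (6.5930−54.9889)/(341.1640−188.4040) = -0.3168. V = [p*·6.5930 + (1−p*)·54.9889]/1.12 = 21.7305. B = V − Δ·S = 102.3902.
(0,0): S=190.0000. Δ = (V_up−V_dn)/(S_up−S_dn) = (21.7305−76.7151)/(254.6000−140.6000) = -0.4823. V = [p*·21.7305 + (1−p*)·76.7151]/1.12 = 37.4031. B = V − Δ·S = 129.0441.
Self-financing check: at every node Δ·S+B equals the discounted successor values.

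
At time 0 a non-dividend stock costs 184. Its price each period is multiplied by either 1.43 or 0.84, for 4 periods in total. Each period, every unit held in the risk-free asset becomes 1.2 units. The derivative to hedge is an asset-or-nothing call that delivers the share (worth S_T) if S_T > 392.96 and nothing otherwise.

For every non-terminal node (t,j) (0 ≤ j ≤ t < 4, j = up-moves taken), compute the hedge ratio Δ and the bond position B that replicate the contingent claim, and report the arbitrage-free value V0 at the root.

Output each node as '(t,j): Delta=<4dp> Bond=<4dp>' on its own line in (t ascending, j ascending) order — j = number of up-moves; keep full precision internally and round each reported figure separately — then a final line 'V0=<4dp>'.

(0,0): Delta=1.4335 Bond=-135.1156
(1,0): Delta=1.2814 Bond=-138.6404
(1,1): Delta=1.4905 Bond=-177.1516
(2,0): Delta=0.0000 Bond=0.0000
(2,1): Delta=1.7623 Bond=-272.6594
(2,2): Delta=1.3885 Bond=-174.1991
(3,0): Delta=0.0000 Bond=0.0000
(3,1): Delta=0.0000 Bond=0.0000
(3,2): Delta=2.4237 Bond=-536.2302
(3,3): Delta=1.0000 Bond=0.0000
V0=128.6416

Since d<R<u, set p* = (R−d)/(u−d) = 0.6102; price each node as the discounted p*-expectation of its children.
Terminal values V(4,·): V(4,0)=0.0000, V(4,1)=0.0000, V(4,2)=0.0000, V(4,3)=451.9654, V(4,4)=769.4173
(3,0): S=109.0575. Δ = (V_up−V_dn)/(S_up−S_dn) = (0.0000−0.0000)/(155.9523−91.6083) = 0.0000. V = [p*·0.0000 + (1−p*)·0.0000]/1.2 = 0.0000. B = V − Δ·S = 0.0000.
(3,1): S=185.6575. Δ = (V_up−V_dn)/(S_up−S_dn) = (0.0000−0.0000)/(265.4902−155.9523) = 0.0000. V = [p*·0.0000 + (1−p*)·0.0000]/1.2 = 0.0000. B = V − Δ·S = 0.0000.
(3,2): S=316.0597. Δ = (V_up−V_dn)/(S_up−S_dn) = (451.9654−0.0000)/(451.9654−265.4902) = 2.4237. V = [p*·451.9654 + (1−p*)·0.0000]/1.2 = 229.8129. B = V − Δ·S = -536.2302.
(3,3): S=538.0541. Δ = (V_up−V_dn)/(S_up−S_dn) = (769.4173−451.9654)/(769.4173−451.9654) = 1.0000. V = [p*·769.4173 + (1−p*)·451.9654]/1.2 = 538.0541. B = V − Δ·S = 0.0000.
(2,0): S=129.8304. Δ = (V_up−V_dn)/(S_up−S_dn) = (0.0000−0.0000)/(185.6575−109.0575) = 0.0000. V = [p*·0.0000 + (1−p*)·0.0000]/1.2 = 0.0000. B = V − Δ·S = 0.0000.
(2,1): S=221.0208. Δ = (V_up−V_dn)/(S_up−S_dn) = (229.8129−0.0000)/(316.0597−185.6575) = 1.7623. V = [p*·229.8129 + (1−p*)·0.0000]/1.2 = 116.8540. B = V − Δ·S = -272.6594.
(2,2): S=376.2616. Δ = (V_up−V_dn)/(S_up−S_dn) = (538.0541−229.8129)/(538.0541−316.0597) = 1.3885. V = [p*·538.0541 + (1−p*)·229.8129]/1.2 = 348.2436. B = V − Δ·S = -174.1991.
(1,0): S=154.5600. Δ = (V_up−V_dn)/(S_up−S_dn) = (116.8540−0.0000)/(221.0208−129.8304) = 1.2814. V = [p*·116.8540 + (1−p*)·0.0000]/1.2 = 59.4173. B = V − Δ·S = -138.6404.
(1,1): S=263.1200. Δ = (V_up−V_dn)/(S_up−S_dn) = (348.2436−116.8540)/(376.2616−221.0208) = 1.4905. V = [p*·348.2436 + (1−p*)·116.8540]/1.2 = 215.0341. B = V − Δ·S = -177.1516.
(0,0): S=184.0000. Δ = (V_up−V_dn)/(S_up−S_dn) = (215.0341−59.4173)/(263.1200−154.5600) = 1.4335. V = [p*·215.0341 + (1−p*)·59.4173]/1.2 = 128.6416. B = V − Δ·S = -135.1156.
Check: Δ(0,0)·S0 + B(0,0) = 128.6416 = V0.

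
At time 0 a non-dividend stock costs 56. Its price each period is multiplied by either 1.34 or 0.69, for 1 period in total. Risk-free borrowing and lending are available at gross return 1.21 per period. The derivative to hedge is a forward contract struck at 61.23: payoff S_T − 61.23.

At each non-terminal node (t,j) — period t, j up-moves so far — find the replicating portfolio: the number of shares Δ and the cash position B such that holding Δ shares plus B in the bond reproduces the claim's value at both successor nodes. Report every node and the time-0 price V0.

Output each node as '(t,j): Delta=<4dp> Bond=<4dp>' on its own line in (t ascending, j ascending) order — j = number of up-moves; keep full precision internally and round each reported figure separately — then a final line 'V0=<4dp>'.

Risk-neutral probability p* = (R−d)/(u−d) = (1.21−0.69)/(1.34−0.69) = 0.8000.
At expiry t=1: V(1,0)=-22.5900, V(1,1)=13.8100
  t=0,j=0: stock 56.0000 → up 75.0400 (V=13.8100), down 38.6400 (V=-22.5900). Price 5.3967; hedge Δ=1.0000, bond B=-50.6033.
Root portfolio cost Δ·56+B reproduces V0=5.3967.

(0,0): Delta=1.0000 Bond=-50.6033
V0=5.3967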